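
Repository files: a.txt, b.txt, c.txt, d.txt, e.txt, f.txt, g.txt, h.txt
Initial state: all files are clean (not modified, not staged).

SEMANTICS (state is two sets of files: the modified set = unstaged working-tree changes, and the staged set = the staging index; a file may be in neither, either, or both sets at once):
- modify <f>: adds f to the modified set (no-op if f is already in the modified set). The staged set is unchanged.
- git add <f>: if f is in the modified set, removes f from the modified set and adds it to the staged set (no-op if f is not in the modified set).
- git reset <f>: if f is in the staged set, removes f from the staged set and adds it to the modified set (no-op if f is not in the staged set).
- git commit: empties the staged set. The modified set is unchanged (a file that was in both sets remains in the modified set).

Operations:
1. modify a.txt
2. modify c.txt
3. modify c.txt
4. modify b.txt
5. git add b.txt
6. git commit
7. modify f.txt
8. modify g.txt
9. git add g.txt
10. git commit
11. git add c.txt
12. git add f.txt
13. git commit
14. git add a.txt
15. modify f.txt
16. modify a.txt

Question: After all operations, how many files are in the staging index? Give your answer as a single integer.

After op 1 (modify a.txt): modified={a.txt} staged={none}
After op 2 (modify c.txt): modified={a.txt, c.txt} staged={none}
After op 3 (modify c.txt): modified={a.txt, c.txt} staged={none}
After op 4 (modify b.txt): modified={a.txt, b.txt, c.txt} staged={none}
After op 5 (git add b.txt): modified={a.txt, c.txt} staged={b.txt}
After op 6 (git commit): modified={a.txt, c.txt} staged={none}
After op 7 (modify f.txt): modified={a.txt, c.txt, f.txt} staged={none}
After op 8 (modify g.txt): modified={a.txt, c.txt, f.txt, g.txt} staged={none}
After op 9 (git add g.txt): modified={a.txt, c.txt, f.txt} staged={g.txt}
After op 10 (git commit): modified={a.txt, c.txt, f.txt} staged={none}
After op 11 (git add c.txt): modified={a.txt, f.txt} staged={c.txt}
After op 12 (git add f.txt): modified={a.txt} staged={c.txt, f.txt}
After op 13 (git commit): modified={a.txt} staged={none}
After op 14 (git add a.txt): modified={none} staged={a.txt}
After op 15 (modify f.txt): modified={f.txt} staged={a.txt}
After op 16 (modify a.txt): modified={a.txt, f.txt} staged={a.txt}
Final staged set: {a.txt} -> count=1

Answer: 1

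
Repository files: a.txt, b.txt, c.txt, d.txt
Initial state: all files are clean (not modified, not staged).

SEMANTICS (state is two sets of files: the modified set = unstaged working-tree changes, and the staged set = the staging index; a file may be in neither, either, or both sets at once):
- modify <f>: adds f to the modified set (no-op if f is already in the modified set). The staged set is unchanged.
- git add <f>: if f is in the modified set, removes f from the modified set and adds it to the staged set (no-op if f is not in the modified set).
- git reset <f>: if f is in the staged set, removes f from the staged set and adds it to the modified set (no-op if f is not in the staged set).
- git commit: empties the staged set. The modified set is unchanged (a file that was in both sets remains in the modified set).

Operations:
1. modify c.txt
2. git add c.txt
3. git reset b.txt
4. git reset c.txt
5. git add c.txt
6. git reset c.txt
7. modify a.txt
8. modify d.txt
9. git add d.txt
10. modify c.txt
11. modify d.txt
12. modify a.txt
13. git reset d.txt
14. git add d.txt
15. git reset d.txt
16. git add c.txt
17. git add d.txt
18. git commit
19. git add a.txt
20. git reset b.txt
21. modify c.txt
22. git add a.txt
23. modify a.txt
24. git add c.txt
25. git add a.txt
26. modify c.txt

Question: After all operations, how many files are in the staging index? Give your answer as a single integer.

Answer: 2

Derivation:
After op 1 (modify c.txt): modified={c.txt} staged={none}
After op 2 (git add c.txt): modified={none} staged={c.txt}
After op 3 (git reset b.txt): modified={none} staged={c.txt}
After op 4 (git reset c.txt): modified={c.txt} staged={none}
After op 5 (git add c.txt): modified={none} staged={c.txt}
After op 6 (git reset c.txt): modified={c.txt} staged={none}
After op 7 (modify a.txt): modified={a.txt, c.txt} staged={none}
After op 8 (modify d.txt): modified={a.txt, c.txt, d.txt} staged={none}
After op 9 (git add d.txt): modified={a.txt, c.txt} staged={d.txt}
After op 10 (modify c.txt): modified={a.txt, c.txt} staged={d.txt}
After op 11 (modify d.txt): modified={a.txt, c.txt, d.txt} staged={d.txt}
After op 12 (modify a.txt): modified={a.txt, c.txt, d.txt} staged={d.txt}
After op 13 (git reset d.txt): modified={a.txt, c.txt, d.txt} staged={none}
After op 14 (git add d.txt): modified={a.txt, c.txt} staged={d.txt}
After op 15 (git reset d.txt): modified={a.txt, c.txt, d.txt} staged={none}
After op 16 (git add c.txt): modified={a.txt, d.txt} staged={c.txt}
After op 17 (git add d.txt): modified={a.txt} staged={c.txt, d.txt}
After op 18 (git commit): modified={a.txt} staged={none}
After op 19 (git add a.txt): modified={none} staged={a.txt}
After op 20 (git reset b.txt): modified={none} staged={a.txt}
After op 21 (modify c.txt): modified={c.txt} staged={a.txt}
After op 22 (git add a.txt): modified={c.txt} staged={a.txt}
After op 23 (modify a.txt): modified={a.txt, c.txt} staged={a.txt}
After op 24 (git add c.txt): modified={a.txt} staged={a.txt, c.txt}
After op 25 (git add a.txt): modified={none} staged={a.txt, c.txt}
After op 26 (modify c.txt): modified={c.txt} staged={a.txt, c.txt}
Final staged set: {a.txt, c.txt} -> count=2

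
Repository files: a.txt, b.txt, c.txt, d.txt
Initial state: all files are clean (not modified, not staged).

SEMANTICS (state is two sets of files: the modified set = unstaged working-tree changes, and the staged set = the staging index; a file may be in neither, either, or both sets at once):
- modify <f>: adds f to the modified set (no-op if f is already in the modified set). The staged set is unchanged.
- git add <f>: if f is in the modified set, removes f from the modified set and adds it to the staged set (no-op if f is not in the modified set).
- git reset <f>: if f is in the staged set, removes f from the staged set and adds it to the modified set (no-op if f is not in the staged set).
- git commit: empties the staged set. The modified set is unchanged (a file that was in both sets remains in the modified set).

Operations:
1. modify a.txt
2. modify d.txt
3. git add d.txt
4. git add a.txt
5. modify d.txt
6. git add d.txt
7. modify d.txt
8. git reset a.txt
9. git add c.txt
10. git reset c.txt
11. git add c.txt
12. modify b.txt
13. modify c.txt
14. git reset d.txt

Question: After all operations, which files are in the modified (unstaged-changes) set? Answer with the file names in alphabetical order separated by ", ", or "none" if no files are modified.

Answer: a.txt, b.txt, c.txt, d.txt

Derivation:
After op 1 (modify a.txt): modified={a.txt} staged={none}
After op 2 (modify d.txt): modified={a.txt, d.txt} staged={none}
After op 3 (git add d.txt): modified={a.txt} staged={d.txt}
After op 4 (git add a.txt): modified={none} staged={a.txt, d.txt}
After op 5 (modify d.txt): modified={d.txt} staged={a.txt, d.txt}
After op 6 (git add d.txt): modified={none} staged={a.txt, d.txt}
After op 7 (modify d.txt): modified={d.txt} staged={a.txt, d.txt}
After op 8 (git reset a.txt): modified={a.txt, d.txt} staged={d.txt}
After op 9 (git add c.txt): modified={a.txt, d.txt} staged={d.txt}
After op 10 (git reset c.txt): modified={a.txt, d.txt} staged={d.txt}
After op 11 (git add c.txt): modified={a.txt, d.txt} staged={d.txt}
After op 12 (modify b.txt): modified={a.txt, b.txt, d.txt} staged={d.txt}
After op 13 (modify c.txt): modified={a.txt, b.txt, c.txt, d.txt} staged={d.txt}
After op 14 (git reset d.txt): modified={a.txt, b.txt, c.txt, d.txt} staged={none}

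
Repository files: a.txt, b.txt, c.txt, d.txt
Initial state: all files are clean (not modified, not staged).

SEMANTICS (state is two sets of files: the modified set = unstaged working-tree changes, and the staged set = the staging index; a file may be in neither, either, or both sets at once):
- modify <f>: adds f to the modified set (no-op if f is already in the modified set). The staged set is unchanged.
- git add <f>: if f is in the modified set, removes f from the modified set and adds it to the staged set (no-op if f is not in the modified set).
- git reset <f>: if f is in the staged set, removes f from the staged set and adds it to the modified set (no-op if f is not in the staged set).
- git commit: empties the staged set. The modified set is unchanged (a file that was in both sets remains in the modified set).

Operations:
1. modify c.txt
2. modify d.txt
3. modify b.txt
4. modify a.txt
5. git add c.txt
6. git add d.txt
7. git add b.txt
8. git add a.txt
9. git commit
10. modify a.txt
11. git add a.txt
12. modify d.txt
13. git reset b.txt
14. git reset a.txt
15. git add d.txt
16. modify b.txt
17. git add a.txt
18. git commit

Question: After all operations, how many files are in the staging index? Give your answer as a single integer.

Answer: 0

Derivation:
After op 1 (modify c.txt): modified={c.txt} staged={none}
After op 2 (modify d.txt): modified={c.txt, d.txt} staged={none}
After op 3 (modify b.txt): modified={b.txt, c.txt, d.txt} staged={none}
After op 4 (modify a.txt): modified={a.txt, b.txt, c.txt, d.txt} staged={none}
After op 5 (git add c.txt): modified={a.txt, b.txt, d.txt} staged={c.txt}
After op 6 (git add d.txt): modified={a.txt, b.txt} staged={c.txt, d.txt}
After op 7 (git add b.txt): modified={a.txt} staged={b.txt, c.txt, d.txt}
After op 8 (git add a.txt): modified={none} staged={a.txt, b.txt, c.txt, d.txt}
After op 9 (git commit): modified={none} staged={none}
After op 10 (modify a.txt): modified={a.txt} staged={none}
After op 11 (git add a.txt): modified={none} staged={a.txt}
After op 12 (modify d.txt): modified={d.txt} staged={a.txt}
After op 13 (git reset b.txt): modified={d.txt} staged={a.txt}
After op 14 (git reset a.txt): modified={a.txt, d.txt} staged={none}
After op 15 (git add d.txt): modified={a.txt} staged={d.txt}
After op 16 (modify b.txt): modified={a.txt, b.txt} staged={d.txt}
After op 17 (git add a.txt): modified={b.txt} staged={a.txt, d.txt}
After op 18 (git commit): modified={b.txt} staged={none}
Final staged set: {none} -> count=0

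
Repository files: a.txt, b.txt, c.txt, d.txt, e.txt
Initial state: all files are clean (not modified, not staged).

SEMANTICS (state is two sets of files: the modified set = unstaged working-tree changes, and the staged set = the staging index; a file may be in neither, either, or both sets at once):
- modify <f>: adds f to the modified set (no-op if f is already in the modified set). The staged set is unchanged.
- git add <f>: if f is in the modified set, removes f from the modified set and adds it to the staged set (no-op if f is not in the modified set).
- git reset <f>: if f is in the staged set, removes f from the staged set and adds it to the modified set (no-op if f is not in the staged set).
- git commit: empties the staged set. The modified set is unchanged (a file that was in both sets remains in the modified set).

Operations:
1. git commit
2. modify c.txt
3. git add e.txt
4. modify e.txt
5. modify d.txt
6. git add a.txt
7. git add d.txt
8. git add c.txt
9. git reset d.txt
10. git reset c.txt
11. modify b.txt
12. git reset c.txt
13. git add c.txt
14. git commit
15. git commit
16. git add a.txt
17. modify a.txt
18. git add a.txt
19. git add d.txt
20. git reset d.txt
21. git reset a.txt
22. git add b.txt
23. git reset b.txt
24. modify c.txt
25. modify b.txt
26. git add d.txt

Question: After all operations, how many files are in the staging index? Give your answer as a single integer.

After op 1 (git commit): modified={none} staged={none}
After op 2 (modify c.txt): modified={c.txt} staged={none}
After op 3 (git add e.txt): modified={c.txt} staged={none}
After op 4 (modify e.txt): modified={c.txt, e.txt} staged={none}
After op 5 (modify d.txt): modified={c.txt, d.txt, e.txt} staged={none}
After op 6 (git add a.txt): modified={c.txt, d.txt, e.txt} staged={none}
After op 7 (git add d.txt): modified={c.txt, e.txt} staged={d.txt}
After op 8 (git add c.txt): modified={e.txt} staged={c.txt, d.txt}
After op 9 (git reset d.txt): modified={d.txt, e.txt} staged={c.txt}
After op 10 (git reset c.txt): modified={c.txt, d.txt, e.txt} staged={none}
After op 11 (modify b.txt): modified={b.txt, c.txt, d.txt, e.txt} staged={none}
After op 12 (git reset c.txt): modified={b.txt, c.txt, d.txt, e.txt} staged={none}
After op 13 (git add c.txt): modified={b.txt, d.txt, e.txt} staged={c.txt}
After op 14 (git commit): modified={b.txt, d.txt, e.txt} staged={none}
After op 15 (git commit): modified={b.txt, d.txt, e.txt} staged={none}
After op 16 (git add a.txt): modified={b.txt, d.txt, e.txt} staged={none}
After op 17 (modify a.txt): modified={a.txt, b.txt, d.txt, e.txt} staged={none}
After op 18 (git add a.txt): modified={b.txt, d.txt, e.txt} staged={a.txt}
After op 19 (git add d.txt): modified={b.txt, e.txt} staged={a.txt, d.txt}
After op 20 (git reset d.txt): modified={b.txt, d.txt, e.txt} staged={a.txt}
After op 21 (git reset a.txt): modified={a.txt, b.txt, d.txt, e.txt} staged={none}
After op 22 (git add b.txt): modified={a.txt, d.txt, e.txt} staged={b.txt}
After op 23 (git reset b.txt): modified={a.txt, b.txt, d.txt, e.txt} staged={none}
After op 24 (modify c.txt): modified={a.txt, b.txt, c.txt, d.txt, e.txt} staged={none}
After op 25 (modify b.txt): modified={a.txt, b.txt, c.txt, d.txt, e.txt} staged={none}
After op 26 (git add d.txt): modified={a.txt, b.txt, c.txt, e.txt} staged={d.txt}
Final staged set: {d.txt} -> count=1

Answer: 1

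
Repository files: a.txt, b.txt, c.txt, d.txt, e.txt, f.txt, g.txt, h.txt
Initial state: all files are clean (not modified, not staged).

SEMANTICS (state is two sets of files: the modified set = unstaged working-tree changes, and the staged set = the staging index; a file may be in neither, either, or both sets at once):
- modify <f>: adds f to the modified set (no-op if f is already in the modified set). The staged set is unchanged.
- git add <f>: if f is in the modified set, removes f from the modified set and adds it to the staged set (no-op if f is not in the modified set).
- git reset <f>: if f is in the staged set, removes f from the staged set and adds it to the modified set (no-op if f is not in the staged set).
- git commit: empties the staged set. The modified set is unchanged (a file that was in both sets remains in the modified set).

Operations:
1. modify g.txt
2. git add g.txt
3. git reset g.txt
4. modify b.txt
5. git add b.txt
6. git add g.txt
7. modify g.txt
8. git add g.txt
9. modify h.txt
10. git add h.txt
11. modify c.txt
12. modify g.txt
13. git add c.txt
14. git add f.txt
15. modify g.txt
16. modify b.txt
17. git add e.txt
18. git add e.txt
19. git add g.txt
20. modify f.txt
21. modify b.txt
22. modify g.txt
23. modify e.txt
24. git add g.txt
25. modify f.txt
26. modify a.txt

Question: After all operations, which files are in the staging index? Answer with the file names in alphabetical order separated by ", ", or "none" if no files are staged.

Answer: b.txt, c.txt, g.txt, h.txt

Derivation:
After op 1 (modify g.txt): modified={g.txt} staged={none}
After op 2 (git add g.txt): modified={none} staged={g.txt}
After op 3 (git reset g.txt): modified={g.txt} staged={none}
After op 4 (modify b.txt): modified={b.txt, g.txt} staged={none}
After op 5 (git add b.txt): modified={g.txt} staged={b.txt}
After op 6 (git add g.txt): modified={none} staged={b.txt, g.txt}
After op 7 (modify g.txt): modified={g.txt} staged={b.txt, g.txt}
After op 8 (git add g.txt): modified={none} staged={b.txt, g.txt}
After op 9 (modify h.txt): modified={h.txt} staged={b.txt, g.txt}
After op 10 (git add h.txt): modified={none} staged={b.txt, g.txt, h.txt}
After op 11 (modify c.txt): modified={c.txt} staged={b.txt, g.txt, h.txt}
After op 12 (modify g.txt): modified={c.txt, g.txt} staged={b.txt, g.txt, h.txt}
After op 13 (git add c.txt): modified={g.txt} staged={b.txt, c.txt, g.txt, h.txt}
After op 14 (git add f.txt): modified={g.txt} staged={b.txt, c.txt, g.txt, h.txt}
After op 15 (modify g.txt): modified={g.txt} staged={b.txt, c.txt, g.txt, h.txt}
After op 16 (modify b.txt): modified={b.txt, g.txt} staged={b.txt, c.txt, g.txt, h.txt}
After op 17 (git add e.txt): modified={b.txt, g.txt} staged={b.txt, c.txt, g.txt, h.txt}
After op 18 (git add e.txt): modified={b.txt, g.txt} staged={b.txt, c.txt, g.txt, h.txt}
After op 19 (git add g.txt): modified={b.txt} staged={b.txt, c.txt, g.txt, h.txt}
After op 20 (modify f.txt): modified={b.txt, f.txt} staged={b.txt, c.txt, g.txt, h.txt}
After op 21 (modify b.txt): modified={b.txt, f.txt} staged={b.txt, c.txt, g.txt, h.txt}
After op 22 (modify g.txt): modified={b.txt, f.txt, g.txt} staged={b.txt, c.txt, g.txt, h.txt}
After op 23 (modify e.txt): modified={b.txt, e.txt, f.txt, g.txt} staged={b.txt, c.txt, g.txt, h.txt}
After op 24 (git add g.txt): modified={b.txt, e.txt, f.txt} staged={b.txt, c.txt, g.txt, h.txt}
After op 25 (modify f.txt): modified={b.txt, e.txt, f.txt} staged={b.txt, c.txt, g.txt, h.txt}
After op 26 (modify a.txt): modified={a.txt, b.txt, e.txt, f.txt} staged={b.txt, c.txt, g.txt, h.txt}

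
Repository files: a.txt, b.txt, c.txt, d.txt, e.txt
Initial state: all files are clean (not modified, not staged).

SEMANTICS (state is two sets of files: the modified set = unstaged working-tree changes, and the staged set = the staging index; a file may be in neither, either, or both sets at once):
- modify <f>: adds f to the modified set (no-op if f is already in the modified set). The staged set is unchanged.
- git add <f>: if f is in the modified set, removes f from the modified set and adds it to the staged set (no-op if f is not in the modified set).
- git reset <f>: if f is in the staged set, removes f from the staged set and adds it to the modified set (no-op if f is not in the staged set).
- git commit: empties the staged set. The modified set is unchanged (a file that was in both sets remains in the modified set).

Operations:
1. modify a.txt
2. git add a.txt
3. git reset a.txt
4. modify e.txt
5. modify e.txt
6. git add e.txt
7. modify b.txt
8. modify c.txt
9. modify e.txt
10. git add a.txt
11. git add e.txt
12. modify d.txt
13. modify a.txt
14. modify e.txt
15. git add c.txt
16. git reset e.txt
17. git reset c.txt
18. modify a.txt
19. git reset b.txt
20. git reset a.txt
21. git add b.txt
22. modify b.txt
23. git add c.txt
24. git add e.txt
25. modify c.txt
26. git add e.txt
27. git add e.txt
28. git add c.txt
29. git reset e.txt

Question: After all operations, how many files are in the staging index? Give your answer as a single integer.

After op 1 (modify a.txt): modified={a.txt} staged={none}
After op 2 (git add a.txt): modified={none} staged={a.txt}
After op 3 (git reset a.txt): modified={a.txt} staged={none}
After op 4 (modify e.txt): modified={a.txt, e.txt} staged={none}
After op 5 (modify e.txt): modified={a.txt, e.txt} staged={none}
After op 6 (git add e.txt): modified={a.txt} staged={e.txt}
After op 7 (modify b.txt): modified={a.txt, b.txt} staged={e.txt}
After op 8 (modify c.txt): modified={a.txt, b.txt, c.txt} staged={e.txt}
After op 9 (modify e.txt): modified={a.txt, b.txt, c.txt, e.txt} staged={e.txt}
After op 10 (git add a.txt): modified={b.txt, c.txt, e.txt} staged={a.txt, e.txt}
After op 11 (git add e.txt): modified={b.txt, c.txt} staged={a.txt, e.txt}
After op 12 (modify d.txt): modified={b.txt, c.txt, d.txt} staged={a.txt, e.txt}
After op 13 (modify a.txt): modified={a.txt, b.txt, c.txt, d.txt} staged={a.txt, e.txt}
After op 14 (modify e.txt): modified={a.txt, b.txt, c.txt, d.txt, e.txt} staged={a.txt, e.txt}
After op 15 (git add c.txt): modified={a.txt, b.txt, d.txt, e.txt} staged={a.txt, c.txt, e.txt}
After op 16 (git reset e.txt): modified={a.txt, b.txt, d.txt, e.txt} staged={a.txt, c.txt}
After op 17 (git reset c.txt): modified={a.txt, b.txt, c.txt, d.txt, e.txt} staged={a.txt}
After op 18 (modify a.txt): modified={a.txt, b.txt, c.txt, d.txt, e.txt} staged={a.txt}
After op 19 (git reset b.txt): modified={a.txt, b.txt, c.txt, d.txt, e.txt} staged={a.txt}
After op 20 (git reset a.txt): modified={a.txt, b.txt, c.txt, d.txt, e.txt} staged={none}
After op 21 (git add b.txt): modified={a.txt, c.txt, d.txt, e.txt} staged={b.txt}
After op 22 (modify b.txt): modified={a.txt, b.txt, c.txt, d.txt, e.txt} staged={b.txt}
After op 23 (git add c.txt): modified={a.txt, b.txt, d.txt, e.txt} staged={b.txt, c.txt}
After op 24 (git add e.txt): modified={a.txt, b.txt, d.txt} staged={b.txt, c.txt, e.txt}
After op 25 (modify c.txt): modified={a.txt, b.txt, c.txt, d.txt} staged={b.txt, c.txt, e.txt}
After op 26 (git add e.txt): modified={a.txt, b.txt, c.txt, d.txt} staged={b.txt, c.txt, e.txt}
After op 27 (git add e.txt): modified={a.txt, b.txt, c.txt, d.txt} staged={b.txt, c.txt, e.txt}
After op 28 (git add c.txt): modified={a.txt, b.txt, d.txt} staged={b.txt, c.txt, e.txt}
After op 29 (git reset e.txt): modified={a.txt, b.txt, d.txt, e.txt} staged={b.txt, c.txt}
Final staged set: {b.txt, c.txt} -> count=2

Answer: 2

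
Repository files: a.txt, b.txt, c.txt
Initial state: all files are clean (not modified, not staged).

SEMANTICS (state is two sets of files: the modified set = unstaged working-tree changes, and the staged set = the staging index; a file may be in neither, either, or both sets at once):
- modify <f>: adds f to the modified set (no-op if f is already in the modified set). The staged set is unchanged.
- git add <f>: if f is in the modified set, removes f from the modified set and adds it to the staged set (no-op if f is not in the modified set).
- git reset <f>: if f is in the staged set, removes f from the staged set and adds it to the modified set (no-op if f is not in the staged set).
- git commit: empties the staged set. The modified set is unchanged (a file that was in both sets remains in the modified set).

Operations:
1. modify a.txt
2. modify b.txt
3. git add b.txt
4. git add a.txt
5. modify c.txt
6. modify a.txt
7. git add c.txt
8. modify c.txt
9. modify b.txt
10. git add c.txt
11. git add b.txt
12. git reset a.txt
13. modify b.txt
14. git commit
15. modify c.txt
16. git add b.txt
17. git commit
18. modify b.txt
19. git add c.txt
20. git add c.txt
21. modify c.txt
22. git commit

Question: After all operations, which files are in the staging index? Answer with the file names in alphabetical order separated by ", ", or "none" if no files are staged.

After op 1 (modify a.txt): modified={a.txt} staged={none}
After op 2 (modify b.txt): modified={a.txt, b.txt} staged={none}
After op 3 (git add b.txt): modified={a.txt} staged={b.txt}
After op 4 (git add a.txt): modified={none} staged={a.txt, b.txt}
After op 5 (modify c.txt): modified={c.txt} staged={a.txt, b.txt}
After op 6 (modify a.txt): modified={a.txt, c.txt} staged={a.txt, b.txt}
After op 7 (git add c.txt): modified={a.txt} staged={a.txt, b.txt, c.txt}
After op 8 (modify c.txt): modified={a.txt, c.txt} staged={a.txt, b.txt, c.txt}
After op 9 (modify b.txt): modified={a.txt, b.txt, c.txt} staged={a.txt, b.txt, c.txt}
After op 10 (git add c.txt): modified={a.txt, b.txt} staged={a.txt, b.txt, c.txt}
After op 11 (git add b.txt): modified={a.txt} staged={a.txt, b.txt, c.txt}
After op 12 (git reset a.txt): modified={a.txt} staged={b.txt, c.txt}
After op 13 (modify b.txt): modified={a.txt, b.txt} staged={b.txt, c.txt}
After op 14 (git commit): modified={a.txt, b.txt} staged={none}
After op 15 (modify c.txt): modified={a.txt, b.txt, c.txt} staged={none}
After op 16 (git add b.txt): modified={a.txt, c.txt} staged={b.txt}
After op 17 (git commit): modified={a.txt, c.txt} staged={none}
After op 18 (modify b.txt): modified={a.txt, b.txt, c.txt} staged={none}
After op 19 (git add c.txt): modified={a.txt, b.txt} staged={c.txt}
After op 20 (git add c.txt): modified={a.txt, b.txt} staged={c.txt}
After op 21 (modify c.txt): modified={a.txt, b.txt, c.txt} staged={c.txt}
After op 22 (git commit): modified={a.txt, b.txt, c.txt} staged={none}

Answer: none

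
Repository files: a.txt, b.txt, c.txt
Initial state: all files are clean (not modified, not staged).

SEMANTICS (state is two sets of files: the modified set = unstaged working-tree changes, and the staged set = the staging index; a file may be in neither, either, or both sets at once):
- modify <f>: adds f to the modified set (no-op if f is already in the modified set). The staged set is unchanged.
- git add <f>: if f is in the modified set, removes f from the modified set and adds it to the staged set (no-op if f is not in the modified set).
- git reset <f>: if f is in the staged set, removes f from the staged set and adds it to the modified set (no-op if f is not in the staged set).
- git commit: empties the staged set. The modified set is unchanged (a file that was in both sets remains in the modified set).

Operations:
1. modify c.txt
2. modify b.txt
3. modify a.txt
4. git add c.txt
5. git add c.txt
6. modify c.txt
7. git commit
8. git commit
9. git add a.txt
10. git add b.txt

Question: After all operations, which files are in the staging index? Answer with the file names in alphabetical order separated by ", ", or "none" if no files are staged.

Answer: a.txt, b.txt

Derivation:
After op 1 (modify c.txt): modified={c.txt} staged={none}
After op 2 (modify b.txt): modified={b.txt, c.txt} staged={none}
After op 3 (modify a.txt): modified={a.txt, b.txt, c.txt} staged={none}
After op 4 (git add c.txt): modified={a.txt, b.txt} staged={c.txt}
After op 5 (git add c.txt): modified={a.txt, b.txt} staged={c.txt}
After op 6 (modify c.txt): modified={a.txt, b.txt, c.txt} staged={c.txt}
After op 7 (git commit): modified={a.txt, b.txt, c.txt} staged={none}
After op 8 (git commit): modified={a.txt, b.txt, c.txt} staged={none}
After op 9 (git add a.txt): modified={b.txt, c.txt} staged={a.txt}
After op 10 (git add b.txt): modified={c.txt} staged={a.txt, b.txt}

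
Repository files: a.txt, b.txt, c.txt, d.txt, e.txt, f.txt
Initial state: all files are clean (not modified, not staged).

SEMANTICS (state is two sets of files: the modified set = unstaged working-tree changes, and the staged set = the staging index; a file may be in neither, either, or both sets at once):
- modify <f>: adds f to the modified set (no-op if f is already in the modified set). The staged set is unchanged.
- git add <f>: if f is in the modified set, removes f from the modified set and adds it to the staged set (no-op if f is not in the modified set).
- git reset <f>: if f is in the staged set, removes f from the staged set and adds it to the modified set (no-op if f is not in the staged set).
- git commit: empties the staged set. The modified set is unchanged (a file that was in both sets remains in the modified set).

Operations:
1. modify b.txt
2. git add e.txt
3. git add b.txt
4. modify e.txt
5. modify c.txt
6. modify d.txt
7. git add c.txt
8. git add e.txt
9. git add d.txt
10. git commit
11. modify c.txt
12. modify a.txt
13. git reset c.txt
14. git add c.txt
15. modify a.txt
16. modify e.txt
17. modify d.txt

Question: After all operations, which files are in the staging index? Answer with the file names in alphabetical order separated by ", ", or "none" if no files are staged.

Answer: c.txt

Derivation:
After op 1 (modify b.txt): modified={b.txt} staged={none}
After op 2 (git add e.txt): modified={b.txt} staged={none}
After op 3 (git add b.txt): modified={none} staged={b.txt}
After op 4 (modify e.txt): modified={e.txt} staged={b.txt}
After op 5 (modify c.txt): modified={c.txt, e.txt} staged={b.txt}
After op 6 (modify d.txt): modified={c.txt, d.txt, e.txt} staged={b.txt}
After op 7 (git add c.txt): modified={d.txt, e.txt} staged={b.txt, c.txt}
After op 8 (git add e.txt): modified={d.txt} staged={b.txt, c.txt, e.txt}
After op 9 (git add d.txt): modified={none} staged={b.txt, c.txt, d.txt, e.txt}
After op 10 (git commit): modified={none} staged={none}
After op 11 (modify c.txt): modified={c.txt} staged={none}
After op 12 (modify a.txt): modified={a.txt, c.txt} staged={none}
After op 13 (git reset c.txt): modified={a.txt, c.txt} staged={none}
After op 14 (git add c.txt): modified={a.txt} staged={c.txt}
After op 15 (modify a.txt): modified={a.txt} staged={c.txt}
After op 16 (modify e.txt): modified={a.txt, e.txt} staged={c.txt}
After op 17 (modify d.txt): modified={a.txt, d.txt, e.txt} staged={c.txt}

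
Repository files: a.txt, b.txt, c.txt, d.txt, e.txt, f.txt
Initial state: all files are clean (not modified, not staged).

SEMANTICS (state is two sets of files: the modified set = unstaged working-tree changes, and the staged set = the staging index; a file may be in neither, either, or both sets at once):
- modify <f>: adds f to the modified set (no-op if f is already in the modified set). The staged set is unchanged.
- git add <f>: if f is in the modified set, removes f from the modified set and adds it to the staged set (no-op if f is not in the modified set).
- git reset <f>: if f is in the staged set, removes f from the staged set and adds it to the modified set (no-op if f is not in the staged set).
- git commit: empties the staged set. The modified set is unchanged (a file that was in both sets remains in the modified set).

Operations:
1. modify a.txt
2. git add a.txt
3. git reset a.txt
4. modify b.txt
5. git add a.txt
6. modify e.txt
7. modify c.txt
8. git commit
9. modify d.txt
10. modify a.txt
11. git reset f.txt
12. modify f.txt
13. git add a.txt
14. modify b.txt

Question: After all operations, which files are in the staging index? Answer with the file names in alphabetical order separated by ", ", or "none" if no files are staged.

After op 1 (modify a.txt): modified={a.txt} staged={none}
After op 2 (git add a.txt): modified={none} staged={a.txt}
After op 3 (git reset a.txt): modified={a.txt} staged={none}
After op 4 (modify b.txt): modified={a.txt, b.txt} staged={none}
After op 5 (git add a.txt): modified={b.txt} staged={a.txt}
After op 6 (modify e.txt): modified={b.txt, e.txt} staged={a.txt}
After op 7 (modify c.txt): modified={b.txt, c.txt, e.txt} staged={a.txt}
After op 8 (git commit): modified={b.txt, c.txt, e.txt} staged={none}
After op 9 (modify d.txt): modified={b.txt, c.txt, d.txt, e.txt} staged={none}
After op 10 (modify a.txt): modified={a.txt, b.txt, c.txt, d.txt, e.txt} staged={none}
After op 11 (git reset f.txt): modified={a.txt, b.txt, c.txt, d.txt, e.txt} staged={none}
After op 12 (modify f.txt): modified={a.txt, b.txt, c.txt, d.txt, e.txt, f.txt} staged={none}
After op 13 (git add a.txt): modified={b.txt, c.txt, d.txt, e.txt, f.txt} staged={a.txt}
After op 14 (modify b.txt): modified={b.txt, c.txt, d.txt, e.txt, f.txt} staged={a.txt}

Answer: a.txt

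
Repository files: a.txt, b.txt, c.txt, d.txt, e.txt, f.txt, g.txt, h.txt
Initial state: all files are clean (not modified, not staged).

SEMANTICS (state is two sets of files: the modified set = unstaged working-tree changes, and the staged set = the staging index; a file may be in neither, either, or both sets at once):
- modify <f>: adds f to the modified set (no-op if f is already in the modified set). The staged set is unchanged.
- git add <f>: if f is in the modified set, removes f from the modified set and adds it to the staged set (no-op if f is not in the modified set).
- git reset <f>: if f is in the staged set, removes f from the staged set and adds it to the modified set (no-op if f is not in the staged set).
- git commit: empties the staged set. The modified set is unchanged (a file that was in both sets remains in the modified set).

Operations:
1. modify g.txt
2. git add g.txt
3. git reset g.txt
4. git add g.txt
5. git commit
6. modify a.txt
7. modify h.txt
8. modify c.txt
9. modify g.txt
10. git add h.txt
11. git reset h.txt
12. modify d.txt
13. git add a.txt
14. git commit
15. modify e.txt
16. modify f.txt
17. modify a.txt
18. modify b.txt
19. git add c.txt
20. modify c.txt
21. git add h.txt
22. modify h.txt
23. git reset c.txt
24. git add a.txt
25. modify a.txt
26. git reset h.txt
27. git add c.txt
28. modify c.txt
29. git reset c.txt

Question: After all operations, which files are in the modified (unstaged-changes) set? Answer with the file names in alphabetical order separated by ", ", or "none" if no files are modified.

After op 1 (modify g.txt): modified={g.txt} staged={none}
After op 2 (git add g.txt): modified={none} staged={g.txt}
After op 3 (git reset g.txt): modified={g.txt} staged={none}
After op 4 (git add g.txt): modified={none} staged={g.txt}
After op 5 (git commit): modified={none} staged={none}
After op 6 (modify a.txt): modified={a.txt} staged={none}
After op 7 (modify h.txt): modified={a.txt, h.txt} staged={none}
After op 8 (modify c.txt): modified={a.txt, c.txt, h.txt} staged={none}
After op 9 (modify g.txt): modified={a.txt, c.txt, g.txt, h.txt} staged={none}
After op 10 (git add h.txt): modified={a.txt, c.txt, g.txt} staged={h.txt}
After op 11 (git reset h.txt): modified={a.txt, c.txt, g.txt, h.txt} staged={none}
After op 12 (modify d.txt): modified={a.txt, c.txt, d.txt, g.txt, h.txt} staged={none}
After op 13 (git add a.txt): modified={c.txt, d.txt, g.txt, h.txt} staged={a.txt}
After op 14 (git commit): modified={c.txt, d.txt, g.txt, h.txt} staged={none}
After op 15 (modify e.txt): modified={c.txt, d.txt, e.txt, g.txt, h.txt} staged={none}
After op 16 (modify f.txt): modified={c.txt, d.txt, e.txt, f.txt, g.txt, h.txt} staged={none}
After op 17 (modify a.txt): modified={a.txt, c.txt, d.txt, e.txt, f.txt, g.txt, h.txt} staged={none}
After op 18 (modify b.txt): modified={a.txt, b.txt, c.txt, d.txt, e.txt, f.txt, g.txt, h.txt} staged={none}
After op 19 (git add c.txt): modified={a.txt, b.txt, d.txt, e.txt, f.txt, g.txt, h.txt} staged={c.txt}
After op 20 (modify c.txt): modified={a.txt, b.txt, c.txt, d.txt, e.txt, f.txt, g.txt, h.txt} staged={c.txt}
After op 21 (git add h.txt): modified={a.txt, b.txt, c.txt, d.txt, e.txt, f.txt, g.txt} staged={c.txt, h.txt}
After op 22 (modify h.txt): modified={a.txt, b.txt, c.txt, d.txt, e.txt, f.txt, g.txt, h.txt} staged={c.txt, h.txt}
After op 23 (git reset c.txt): modified={a.txt, b.txt, c.txt, d.txt, e.txt, f.txt, g.txt, h.txt} staged={h.txt}
After op 24 (git add a.txt): modified={b.txt, c.txt, d.txt, e.txt, f.txt, g.txt, h.txt} staged={a.txt, h.txt}
After op 25 (modify a.txt): modified={a.txt, b.txt, c.txt, d.txt, e.txt, f.txt, g.txt, h.txt} staged={a.txt, h.txt}
After op 26 (git reset h.txt): modified={a.txt, b.txt, c.txt, d.txt, e.txt, f.txt, g.txt, h.txt} staged={a.txt}
After op 27 (git add c.txt): modified={a.txt, b.txt, d.txt, e.txt, f.txt, g.txt, h.txt} staged={a.txt, c.txt}
After op 28 (modify c.txt): modified={a.txt, b.txt, c.txt, d.txt, e.txt, f.txt, g.txt, h.txt} staged={a.txt, c.txt}
After op 29 (git reset c.txt): modified={a.txt, b.txt, c.txt, d.txt, e.txt, f.txt, g.txt, h.txt} staged={a.txt}

Answer: a.txt, b.txt, c.txt, d.txt, e.txt, f.txt, g.txt, h.txt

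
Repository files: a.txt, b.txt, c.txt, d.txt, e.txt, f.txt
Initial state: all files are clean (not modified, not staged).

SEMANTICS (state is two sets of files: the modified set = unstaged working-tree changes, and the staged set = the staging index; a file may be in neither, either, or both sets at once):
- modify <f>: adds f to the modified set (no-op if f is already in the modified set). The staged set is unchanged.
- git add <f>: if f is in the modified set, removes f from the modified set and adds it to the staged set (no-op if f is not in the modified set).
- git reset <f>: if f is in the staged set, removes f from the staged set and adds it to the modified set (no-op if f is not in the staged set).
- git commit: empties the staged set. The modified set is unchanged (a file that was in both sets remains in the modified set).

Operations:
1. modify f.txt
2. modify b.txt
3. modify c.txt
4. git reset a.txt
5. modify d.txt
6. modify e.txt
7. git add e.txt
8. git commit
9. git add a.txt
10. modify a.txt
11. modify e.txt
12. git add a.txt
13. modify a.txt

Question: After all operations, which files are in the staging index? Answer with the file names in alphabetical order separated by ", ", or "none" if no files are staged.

After op 1 (modify f.txt): modified={f.txt} staged={none}
After op 2 (modify b.txt): modified={b.txt, f.txt} staged={none}
After op 3 (modify c.txt): modified={b.txt, c.txt, f.txt} staged={none}
After op 4 (git reset a.txt): modified={b.txt, c.txt, f.txt} staged={none}
After op 5 (modify d.txt): modified={b.txt, c.txt, d.txt, f.txt} staged={none}
After op 6 (modify e.txt): modified={b.txt, c.txt, d.txt, e.txt, f.txt} staged={none}
After op 7 (git add e.txt): modified={b.txt, c.txt, d.txt, f.txt} staged={e.txt}
After op 8 (git commit): modified={b.txt, c.txt, d.txt, f.txt} staged={none}
After op 9 (git add a.txt): modified={b.txt, c.txt, d.txt, f.txt} staged={none}
After op 10 (modify a.txt): modified={a.txt, b.txt, c.txt, d.txt, f.txt} staged={none}
After op 11 (modify e.txt): modified={a.txt, b.txt, c.txt, d.txt, e.txt, f.txt} staged={none}
After op 12 (git add a.txt): modified={b.txt, c.txt, d.txt, e.txt, f.txt} staged={a.txt}
After op 13 (modify a.txt): modified={a.txt, b.txt, c.txt, d.txt, e.txt, f.txt} staged={a.txt}

Answer: a.txt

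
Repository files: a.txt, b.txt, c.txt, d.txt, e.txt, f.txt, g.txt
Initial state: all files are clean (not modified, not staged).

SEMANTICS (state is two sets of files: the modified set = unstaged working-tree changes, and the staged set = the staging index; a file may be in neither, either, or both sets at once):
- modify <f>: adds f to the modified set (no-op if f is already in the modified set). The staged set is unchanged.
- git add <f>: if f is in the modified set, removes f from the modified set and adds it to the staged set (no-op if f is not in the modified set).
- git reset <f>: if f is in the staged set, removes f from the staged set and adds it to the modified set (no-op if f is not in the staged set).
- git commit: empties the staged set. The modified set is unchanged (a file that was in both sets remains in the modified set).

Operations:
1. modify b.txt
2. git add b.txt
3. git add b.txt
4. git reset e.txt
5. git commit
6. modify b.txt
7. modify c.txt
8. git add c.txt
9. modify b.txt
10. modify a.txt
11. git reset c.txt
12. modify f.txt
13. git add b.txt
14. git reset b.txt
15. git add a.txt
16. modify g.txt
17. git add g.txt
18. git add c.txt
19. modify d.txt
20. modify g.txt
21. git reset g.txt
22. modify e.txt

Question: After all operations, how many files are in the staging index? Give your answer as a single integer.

After op 1 (modify b.txt): modified={b.txt} staged={none}
After op 2 (git add b.txt): modified={none} staged={b.txt}
After op 3 (git add b.txt): modified={none} staged={b.txt}
After op 4 (git reset e.txt): modified={none} staged={b.txt}
After op 5 (git commit): modified={none} staged={none}
After op 6 (modify b.txt): modified={b.txt} staged={none}
After op 7 (modify c.txt): modified={b.txt, c.txt} staged={none}
After op 8 (git add c.txt): modified={b.txt} staged={c.txt}
After op 9 (modify b.txt): modified={b.txt} staged={c.txt}
After op 10 (modify a.txt): modified={a.txt, b.txt} staged={c.txt}
After op 11 (git reset c.txt): modified={a.txt, b.txt, c.txt} staged={none}
After op 12 (modify f.txt): modified={a.txt, b.txt, c.txt, f.txt} staged={none}
After op 13 (git add b.txt): modified={a.txt, c.txt, f.txt} staged={b.txt}
After op 14 (git reset b.txt): modified={a.txt, b.txt, c.txt, f.txt} staged={none}
After op 15 (git add a.txt): modified={b.txt, c.txt, f.txt} staged={a.txt}
After op 16 (modify g.txt): modified={b.txt, c.txt, f.txt, g.txt} staged={a.txt}
After op 17 (git add g.txt): modified={b.txt, c.txt, f.txt} staged={a.txt, g.txt}
After op 18 (git add c.txt): modified={b.txt, f.txt} staged={a.txt, c.txt, g.txt}
After op 19 (modify d.txt): modified={b.txt, d.txt, f.txt} staged={a.txt, c.txt, g.txt}
After op 20 (modify g.txt): modified={b.txt, d.txt, f.txt, g.txt} staged={a.txt, c.txt, g.txt}
After op 21 (git reset g.txt): modified={b.txt, d.txt, f.txt, g.txt} staged={a.txt, c.txt}
After op 22 (modify e.txt): modified={b.txt, d.txt, e.txt, f.txt, g.txt} staged={a.txt, c.txt}
Final staged set: {a.txt, c.txt} -> count=2

Answer: 2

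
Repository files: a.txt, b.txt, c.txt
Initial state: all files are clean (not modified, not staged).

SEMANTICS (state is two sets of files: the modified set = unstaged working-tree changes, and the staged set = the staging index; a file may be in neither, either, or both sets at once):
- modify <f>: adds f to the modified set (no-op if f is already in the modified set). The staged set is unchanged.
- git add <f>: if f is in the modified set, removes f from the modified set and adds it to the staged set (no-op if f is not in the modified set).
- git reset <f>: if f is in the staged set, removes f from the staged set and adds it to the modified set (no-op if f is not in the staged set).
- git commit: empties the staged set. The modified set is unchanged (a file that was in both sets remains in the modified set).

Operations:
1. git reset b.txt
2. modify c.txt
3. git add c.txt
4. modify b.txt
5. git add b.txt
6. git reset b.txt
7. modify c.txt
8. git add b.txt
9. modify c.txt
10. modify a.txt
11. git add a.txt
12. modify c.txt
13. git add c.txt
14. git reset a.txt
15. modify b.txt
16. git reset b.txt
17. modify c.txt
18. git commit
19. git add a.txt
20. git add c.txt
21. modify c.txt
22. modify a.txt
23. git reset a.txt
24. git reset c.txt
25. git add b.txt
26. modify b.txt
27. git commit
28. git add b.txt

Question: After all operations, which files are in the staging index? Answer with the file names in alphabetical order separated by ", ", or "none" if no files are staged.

Answer: b.txt

Derivation:
After op 1 (git reset b.txt): modified={none} staged={none}
After op 2 (modify c.txt): modified={c.txt} staged={none}
After op 3 (git add c.txt): modified={none} staged={c.txt}
After op 4 (modify b.txt): modified={b.txt} staged={c.txt}
After op 5 (git add b.txt): modified={none} staged={b.txt, c.txt}
After op 6 (git reset b.txt): modified={b.txt} staged={c.txt}
After op 7 (modify c.txt): modified={b.txt, c.txt} staged={c.txt}
After op 8 (git add b.txt): modified={c.txt} staged={b.txt, c.txt}
After op 9 (modify c.txt): modified={c.txt} staged={b.txt, c.txt}
After op 10 (modify a.txt): modified={a.txt, c.txt} staged={b.txt, c.txt}
After op 11 (git add a.txt): modified={c.txt} staged={a.txt, b.txt, c.txt}
After op 12 (modify c.txt): modified={c.txt} staged={a.txt, b.txt, c.txt}
After op 13 (git add c.txt): modified={none} staged={a.txt, b.txt, c.txt}
After op 14 (git reset a.txt): modified={a.txt} staged={b.txt, c.txt}
After op 15 (modify b.txt): modified={a.txt, b.txt} staged={b.txt, c.txt}
After op 16 (git reset b.txt): modified={a.txt, b.txt} staged={c.txt}
After op 17 (modify c.txt): modified={a.txt, b.txt, c.txt} staged={c.txt}
After op 18 (git commit): modified={a.txt, b.txt, c.txt} staged={none}
After op 19 (git add a.txt): modified={b.txt, c.txt} staged={a.txt}
After op 20 (git add c.txt): modified={b.txt} staged={a.txt, c.txt}
After op 21 (modify c.txt): modified={b.txt, c.txt} staged={a.txt, c.txt}
After op 22 (modify a.txt): modified={a.txt, b.txt, c.txt} staged={a.txt, c.txt}
After op 23 (git reset a.txt): modified={a.txt, b.txt, c.txt} staged={c.txt}
After op 24 (git reset c.txt): modified={a.txt, b.txt, c.txt} staged={none}
After op 25 (git add b.txt): modified={a.txt, c.txt} staged={b.txt}
After op 26 (modify b.txt): modified={a.txt, b.txt, c.txt} staged={b.txt}
After op 27 (git commit): modified={a.txt, b.txt, c.txt} staged={none}
After op 28 (git add b.txt): modified={a.txt, c.txt} staged={b.txt}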